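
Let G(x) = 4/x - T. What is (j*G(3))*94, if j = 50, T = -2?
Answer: 47000/3 ≈ 15667.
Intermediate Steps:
G(x) = 2 + 4/x (G(x) = 4/x - 1*(-2) = 4/x + 2 = 2 + 4/x)
(j*G(3))*94 = (50*(2 + 4/3))*94 = (50*(10/3))*94 = (500/3)*94 = 47000/3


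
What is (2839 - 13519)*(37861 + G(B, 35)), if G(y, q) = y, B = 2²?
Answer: -404398200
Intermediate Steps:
B = 4
(2839 - 13519)*(37861 + G(B, 35)) = (2839 - 13519)*(37861 + 4) = -10680*37865 = -404398200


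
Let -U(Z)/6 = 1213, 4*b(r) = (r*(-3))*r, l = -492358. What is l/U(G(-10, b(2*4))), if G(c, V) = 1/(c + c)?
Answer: 246179/3639 ≈ 67.650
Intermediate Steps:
b(r) = -3*r²/4 (b(r) = ((r*(-3))*r)/4 = ((-3*r)*r)/4 = (-3*r²)/4 = -3*r²/4)
G(c, V) = 1/(2*c)
U(Z) = -7278 (U(Z) = -6*1213 = -7278)
l/U(G(-10, b(2*4))) = -492358/(-7278) = -492358*(-1/7278) = 246179/3639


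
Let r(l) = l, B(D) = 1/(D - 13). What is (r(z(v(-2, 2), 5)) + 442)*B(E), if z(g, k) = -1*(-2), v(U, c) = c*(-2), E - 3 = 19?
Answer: 148/3 ≈ 49.333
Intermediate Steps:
E = 22 (E = 3 + 19 = 22)
B(D) = 1/(-13 + D)
v(U, c) = -2*c
z(g, k) = 2
(r(z(v(-2, 2), 5)) + 442)*B(E) = (2 + 442)/(-13 + 22) = 444/9 = 444*(⅑) = 148/3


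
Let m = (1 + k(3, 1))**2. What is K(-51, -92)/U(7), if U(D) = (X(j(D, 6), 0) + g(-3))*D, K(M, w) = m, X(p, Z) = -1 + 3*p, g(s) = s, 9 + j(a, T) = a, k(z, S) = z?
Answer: -8/35 ≈ -0.22857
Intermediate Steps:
j(a, T) = -9 + a
m = 16 (m = (1 + 3)**2 = 4**2 = 16)
K(M, w) = 16
U(D) = D*(-31 + 3*D) (U(D) = ((-1 + 3*(-9 + D)) - 3)*D = ((-1 + (-27 + 3*D)) - 3)*D = ((-28 + 3*D) - 3)*D = (-31 + 3*D)*D = D*(-31 + 3*D))
K(-51, -92)/U(7) = 16/((7*(-31 + 3*7))) = 16/((7*(-31 + 21))) = 16/((7*(-10))) = 16/(-70) = 16*(-1/70) = -8/35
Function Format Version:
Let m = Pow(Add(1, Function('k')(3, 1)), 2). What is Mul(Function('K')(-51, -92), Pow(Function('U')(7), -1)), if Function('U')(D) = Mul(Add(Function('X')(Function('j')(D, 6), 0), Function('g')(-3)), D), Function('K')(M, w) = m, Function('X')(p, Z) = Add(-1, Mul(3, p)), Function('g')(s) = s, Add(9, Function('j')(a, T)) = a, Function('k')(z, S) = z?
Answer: Rational(-8, 35) ≈ -0.22857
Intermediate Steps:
Function('j')(a, T) = Add(-9, a)
m = 16 (m = Pow(Add(1, 3), 2) = Pow(4, 2) = 16)
Function('K')(M, w) = 16
Function('U')(D) = Mul(D, Add(-31, Mul(3, D))) (Function('U')(D) = Mul(Add(Add(-1, Mul(3, Add(-9, D))), -3), D) = Mul(Add(Add(-1, Add(-27, Mul(3, D))), -3), D) = Mul(Add(Add(-28, Mul(3, D)), -3), D) = Mul(Add(-31, Mul(3, D)), D) = Mul(D, Add(-31, Mul(3, D))))
Mul(Function('K')(-51, -92), Pow(Function('U')(7), -1)) = Mul(16, Pow(Mul(7, Add(-31, Mul(3, 7))), -1)) = Mul(16, Pow(Mul(7, Add(-31, 21)), -1)) = Mul(16, Pow(Mul(7, -10), -1)) = Mul(16, Pow(-70, -1)) = Mul(16, Rational(-1, 70)) = Rational(-8, 35)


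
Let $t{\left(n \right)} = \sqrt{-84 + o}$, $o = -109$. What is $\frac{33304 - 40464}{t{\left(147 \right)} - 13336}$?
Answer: $\frac{95485760}{177849089} + \frac{7160 i \sqrt{193}}{177849089} \approx 0.53689 + 0.00055929 i$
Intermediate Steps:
$t{\left(n \right)} = i \sqrt{193}$ ($t{\left(n \right)} = \sqrt{-84 - 109} = \sqrt{-193} = i \sqrt{193}$)
$\frac{33304 - 40464}{t{\left(147 \right)} - 13336} = \frac{33304 - 40464}{i \sqrt{193} - 13336} = - \frac{7160}{-13336 + i \sqrt{193}}$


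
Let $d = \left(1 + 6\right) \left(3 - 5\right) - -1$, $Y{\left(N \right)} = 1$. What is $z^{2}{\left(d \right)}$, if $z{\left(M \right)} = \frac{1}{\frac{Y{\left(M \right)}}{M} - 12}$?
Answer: $\frac{169}{24649} \approx 0.0068563$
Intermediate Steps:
$d = -13$ ($d = 7 \left(-2\right) + 1 = -14 + 1 = -13$)
$z{\left(M \right)} = \frac{1}{-12 + \frac{1}{M}}$ ($z{\left(M \right)} = \frac{1}{1 \frac{1}{M} - 12} = \frac{1}{\frac{1}{M} - 12} = \frac{1}{-12 + \frac{1}{M}}$)
$z^{2}{\left(d \right)} = \left(\left(-1\right) \left(-13\right) \frac{1}{-1 + 12 \left(-13\right)}\right)^{2} = \left(\left(-1\right) \left(-13\right) \frac{1}{-1 - 156}\right)^{2} = \left(\left(-1\right) \left(-13\right) \frac{1}{-157}\right)^{2} = \left(\left(-1\right) \left(-13\right) \left(- \frac{1}{157}\right)\right)^{2} = \left(- \frac{13}{157}\right)^{2} = \frac{169}{24649}$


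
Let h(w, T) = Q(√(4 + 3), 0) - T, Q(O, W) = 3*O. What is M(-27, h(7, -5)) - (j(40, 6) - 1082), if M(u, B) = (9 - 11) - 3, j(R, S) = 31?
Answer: 1046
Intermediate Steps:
h(w, T) = -T + 3*√7 (h(w, T) = 3*√(4 + 3) - T = 3*√7 - T = -T + 3*√7)
M(u, B) = -5 (M(u, B) = -2 - 3 = -5)
M(-27, h(7, -5)) - (j(40, 6) - 1082) = -5 - (31 - 1082) = -5 - 1*(-1051) = -5 + 1051 = 1046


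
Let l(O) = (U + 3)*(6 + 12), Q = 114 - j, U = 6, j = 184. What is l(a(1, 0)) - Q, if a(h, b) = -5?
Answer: 232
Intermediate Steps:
Q = -70 (Q = 114 - 1*184 = 114 - 184 = -70)
l(O) = 162 (l(O) = (6 + 3)*(6 + 12) = 9*18 = 162)
l(a(1, 0)) - Q = 162 - 1*(-70) = 162 + 70 = 232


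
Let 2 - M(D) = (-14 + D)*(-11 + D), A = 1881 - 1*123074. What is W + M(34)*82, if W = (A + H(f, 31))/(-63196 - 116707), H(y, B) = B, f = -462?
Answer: -6756315906/179903 ≈ -37555.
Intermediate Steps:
A = -121193 (A = 1881 - 123074 = -121193)
M(D) = 2 - (-14 + D)*(-11 + D)
W = 121162/179903 (W = (-121193 + 31)/(-63196 - 116707) = -121162/(-179903) = -121162*(-1/179903) = 121162/179903 ≈ 0.67348)
W + M(34)*82 = 121162/179903 + (-152 - 1*34² + 25*34)*82 = 121162/179903 + (-152 - 1*1156 + 850)*82 = 121162/179903 + (-152 - 1156 + 850)*82 = 121162/179903 - 458*82 = 121162/179903 - 37556 = -6756315906/179903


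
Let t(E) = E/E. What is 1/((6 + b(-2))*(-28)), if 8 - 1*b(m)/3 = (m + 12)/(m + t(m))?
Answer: -1/1680 ≈ -0.00059524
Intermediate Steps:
t(E) = 1
b(m) = 24 - 3*(12 + m)/(1 + m) (b(m) = 24 - 3*(m + 12)/(m + 1) = 24 - 3*(12 + m)/(1 + m))
1/((6 + b(-2))*(-28)) = 1/((6 + 3*(-4 + 7*(-2))/(1 - 2))*(-28)) = 1/((6 + 3*(-4 - 14)/(-1))*(-28)) = 1/((6 + 3*(-1)*(-18))*(-28)) = 1/((6 + 54)*(-28)) = 1/(60*(-28)) = 1/(-1680) = -1/1680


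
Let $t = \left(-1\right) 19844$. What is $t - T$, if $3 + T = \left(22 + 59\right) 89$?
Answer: $-27050$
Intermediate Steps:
$T = 7206$ ($T = -3 + \left(22 + 59\right) 89 = -3 + 81 \cdot 89 = -3 + 7209 = 7206$)
$t = -19844$
$t - T = -19844 - 7206 = -27050$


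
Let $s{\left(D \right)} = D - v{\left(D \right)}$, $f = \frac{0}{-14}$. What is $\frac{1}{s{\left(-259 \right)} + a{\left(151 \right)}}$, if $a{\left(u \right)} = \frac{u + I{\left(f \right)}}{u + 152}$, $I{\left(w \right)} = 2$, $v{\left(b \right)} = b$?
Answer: $\frac{101}{51} \approx 1.9804$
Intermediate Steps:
$f = 0$ ($f = 0 \left(- \frac{1}{14}\right) = 0$)
$s{\left(D \right)} = 0$ ($s{\left(D \right)} = D - D = 0$)
$a{\left(u \right)} = \frac{2 + u}{152 + u}$ ($a{\left(u \right)} = \frac{u + 2}{u + 152} = \frac{2 + u}{152 + u}$)
$\frac{1}{s{\left(-259 \right)} + a{\left(151 \right)}} = \frac{1}{0 + \frac{2 + 151}{152 + 151}} = \frac{1}{0 + \frac{1}{303} \cdot 153} = \frac{1}{0 + \frac{51}{101}} = \frac{1}{\frac{51}{101}} = \frac{101}{51}$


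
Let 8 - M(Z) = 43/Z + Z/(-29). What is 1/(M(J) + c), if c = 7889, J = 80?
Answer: 2320/18326193 ≈ 0.00012659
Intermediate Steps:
M(Z) = 8 - 43/Z + Z/29 (M(Z) = 8 - (43/Z + Z/(-29)) = 8 - (43/Z + Z*(-1/29)) = 8 - (43/Z - Z/29) = 8 + (-43/Z + Z/29) = 8 - 43/Z + Z/29)
1/(M(J) + c) = 1/((8 - 43/80 + (1/29)*80) + 7889) = 1/((8 - 43*1/80 + 80/29) + 7889) = 1/((8 - 43/80 + 80/29) + 7889) = 1/(23713/2320 + 7889) = 1/(18326193/2320) = 2320/18326193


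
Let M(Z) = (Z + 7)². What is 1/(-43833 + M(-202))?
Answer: -1/5808 ≈ -0.00017218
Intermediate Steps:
M(Z) = (7 + Z)²
1/(-43833 + M(-202)) = 1/(-43833 + (7 - 202)²) = 1/(-43833 + (-195)²) = 1/(-43833 + 38025) = 1/(-5808) = -1/5808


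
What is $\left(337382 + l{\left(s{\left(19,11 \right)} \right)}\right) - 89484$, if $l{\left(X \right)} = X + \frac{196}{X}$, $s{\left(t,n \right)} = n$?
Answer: $\frac{2727195}{11} \approx 2.4793 \cdot 10^{5}$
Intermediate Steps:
$\left(337382 + l{\left(s{\left(19,11 \right)} \right)}\right) - 89484 = \left(337382 + \left(11 + \frac{196}{11}\right)\right) - 89484 = \left(337382 + \frac{317}{11}\right) - 89484 = \frac{3711519}{11} - 89484 = \frac{2727195}{11}$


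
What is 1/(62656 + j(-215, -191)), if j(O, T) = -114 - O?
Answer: 1/62757 ≈ 1.5934e-5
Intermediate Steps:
1/(62656 + j(-215, -191)) = 1/(62656 + (-114 - 1*(-215))) = 1/(62656 + (-114 + 215)) = 1/(62656 + 101) = 1/62757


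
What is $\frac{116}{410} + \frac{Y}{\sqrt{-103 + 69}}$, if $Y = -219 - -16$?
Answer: $\frac{58}{205} + \frac{203 i \sqrt{34}}{34} \approx 0.28293 + 34.814 i$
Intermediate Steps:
$Y = -203$ ($Y = -219 + 16 = -203$)
$\frac{116}{410} + \frac{Y}{\sqrt{-103 + 69}} = \frac{116}{410} - \frac{203}{\sqrt{-103 + 69}} = 116 \cdot \frac{1}{410} - \frac{203}{\sqrt{-34}} = \frac{58}{205} - \frac{203}{i \sqrt{34}} = \frac{58}{205} - 203 \left(- \frac{i \sqrt{34}}{34}\right) = \frac{58}{205} + \frac{203 i \sqrt{34}}{34}$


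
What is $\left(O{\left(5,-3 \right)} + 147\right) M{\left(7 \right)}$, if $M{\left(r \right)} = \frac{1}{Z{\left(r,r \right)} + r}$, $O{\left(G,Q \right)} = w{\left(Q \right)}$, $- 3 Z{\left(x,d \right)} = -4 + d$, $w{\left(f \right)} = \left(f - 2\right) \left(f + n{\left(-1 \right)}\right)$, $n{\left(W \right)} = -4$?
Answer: $\frac{91}{3} \approx 30.333$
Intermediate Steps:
$w{\left(f \right)} = \left(-4 + f\right) \left(-2 + f\right)$ ($w{\left(f \right)} = \left(f - 2\right) \left(f - 4\right) = \left(-2 + f\right) \left(-4 + f\right) = \left(-4 + f\right) \left(-2 + f\right)$)
$Z{\left(x,d \right)} = \frac{4}{3} - \frac{d}{3}$ ($Z{\left(x,d \right)} = - \frac{-4 + d}{3} = \frac{4}{3} - \frac{d}{3}$)
$O{\left(G,Q \right)} = 8 + Q^{2} - 6 Q$
$M{\left(r \right)} = \frac{1}{\frac{4}{3} + \frac{2 r}{3}}$ ($M{\left(r \right)} = \frac{1}{\left(\frac{4}{3} - \frac{r}{3}\right) + r} = \frac{1}{\frac{4}{3} + \frac{2 r}{3}}$)
$\left(O{\left(5,-3 \right)} + 147\right) M{\left(7 \right)} = \left(\left(8 + \left(-3\right)^{2} - -18\right) + 147\right) \frac{3}{2 \left(2 + 7\right)} = \left(\left(8 + 9 + 18\right) + 147\right) \frac{3}{2 \cdot 9} = \left(35 + 147\right) \frac{3}{2} \cdot \frac{1}{9} = 182 \cdot \frac{1}{6} = \frac{91}{3}$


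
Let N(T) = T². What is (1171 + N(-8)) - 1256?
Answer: -21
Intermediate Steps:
(1171 + N(-8)) - 1256 = (1171 + (-8)²) - 1256 = (1171 + 64) - 1256 = 1235 - 1256 = -21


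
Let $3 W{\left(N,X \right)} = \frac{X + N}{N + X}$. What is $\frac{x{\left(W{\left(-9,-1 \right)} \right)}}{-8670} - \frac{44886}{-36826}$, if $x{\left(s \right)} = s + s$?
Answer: $\frac{291852802}{239461065} \approx 1.2188$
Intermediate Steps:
$W{\left(N,X \right)} = \frac{1}{3}$ ($W{\left(N,X \right)} = \frac{\left(X + N\right) \frac{1}{N + X}}{3} = \frac{\left(N + X\right) \frac{1}{N + X}}{3} = \frac{1}{3} \cdot 1 = \frac{1}{3}$)
$x{\left(s \right)} = 2 s$
$\frac{x{\left(W{\left(-9,-1 \right)} \right)}}{-8670} - \frac{44886}{-36826} = \frac{2 \cdot \frac{1}{3}}{-8670} - \frac{44886}{-36826} = \frac{2}{3} \left(- \frac{1}{8670}\right) - - \frac{22443}{18413} = - \frac{1}{13005} + \frac{22443}{18413} = \frac{291852802}{239461065}$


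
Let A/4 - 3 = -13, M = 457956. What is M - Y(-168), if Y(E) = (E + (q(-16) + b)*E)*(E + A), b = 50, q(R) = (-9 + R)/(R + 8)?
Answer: -1433388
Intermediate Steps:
q(R) = (-9 + R)/(8 + R)
A = -40 (A = 12 + 4*(-13) = 12 - 52 = -40)
Y(E) = 433*E*(-40 + E)/8 (Y(E) = (E + ((-9 - 16)/(8 - 16) + 50)*E)*(E - 40) = (E + (-25/(-8) + 50)*E)*(-40 + E) = (E + (-⅛*(-25) + 50)*E)*(-40 + E) = (E + (25/8 + 50)*E)*(-40 + E) = (E + 425*E/8)*(-40 + E) = (433*E/8)*(-40 + E) = 433*E*(-40 + E)/8)
M - Y(-168) = 457956 - 433*(-168)*(-40 - 168)/8 = 457956 - 433*(-168)*(-208)/8 = 457956 - 1*1891344 = 457956 - 1891344 = -1433388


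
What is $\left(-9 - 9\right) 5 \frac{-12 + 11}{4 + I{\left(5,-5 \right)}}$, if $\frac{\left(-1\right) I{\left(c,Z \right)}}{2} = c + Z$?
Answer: $\frac{45}{2} \approx 22.5$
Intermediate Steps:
$I{\left(c,Z \right)} = - 2 Z - 2 c$ ($I{\left(c,Z \right)} = - 2 \left(c + Z\right) = - 2 \left(Z + c\right) = - 2 Z - 2 c$)
$\left(-9 - 9\right) 5 \frac{-12 + 11}{4 + I{\left(5,-5 \right)}} = \left(-9 - 9\right) 5 \frac{-12 + 11}{4 - 0} = \left(-18\right) 5 \left(- \frac{1}{4 + \left(10 - 10\right)}\right) = - 90 \left(- \frac{1}{4 + 0}\right) = - 90 \left(- \frac{1}{4}\right) = - 90 \left(\left(-1\right) \frac{1}{4}\right) = \left(-90\right) \left(- \frac{1}{4}\right) = \frac{45}{2}$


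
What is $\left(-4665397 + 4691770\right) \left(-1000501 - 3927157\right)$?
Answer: $-129957124434$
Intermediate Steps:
$\left(-4665397 + 4691770\right) \left(-1000501 - 3927157\right) = 26373 \left(-4927658\right) = -129957124434$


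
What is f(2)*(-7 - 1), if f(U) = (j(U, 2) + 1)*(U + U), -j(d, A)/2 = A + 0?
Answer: 96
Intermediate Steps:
j(d, A) = -2*A (j(d, A) = -2*(A + 0) = -2*A)
f(U) = -6*U (f(U) = (-2*2 + 1)*(U + U) = (-4 + 1)*(2*U) = -6*U)
f(2)*(-7 - 1) = (-6*2)*(-7 - 1) = -12*(-8) = 96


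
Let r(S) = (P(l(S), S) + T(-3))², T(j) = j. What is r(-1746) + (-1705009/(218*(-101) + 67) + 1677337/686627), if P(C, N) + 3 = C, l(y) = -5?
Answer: 3031254501647/15072149277 ≈ 201.12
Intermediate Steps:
P(C, N) = -3 + C
r(S) = 121 (r(S) = ((-3 - 5) - 3)² = (-8 - 3)² = (-11)² = 121)
r(-1746) + (-1705009/(218*(-101) + 67) + 1677337/686627) = 121 + (-1705009/(218*(-101) + 67) + 1677337/686627) = 121 + (-1705009/(-22018 + 67) + 1677337*(1/686627)) = 121 + (-1705009/(-21951) + 1677337/686627) = 121 + (-1705009*(-1/21951) + 1677337/686627) = 121 + (1705009/21951 + 1677337/686627) = 121 + 1207524439130/15072149277 = 3031254501647/15072149277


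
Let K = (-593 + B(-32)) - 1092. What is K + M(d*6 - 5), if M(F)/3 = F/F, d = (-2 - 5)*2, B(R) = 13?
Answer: -1669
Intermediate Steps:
d = -14 (d = -7*2 = -14)
M(F) = 3 (M(F) = 3*(F/F) = 3*1 = 3)
K = -1672 (K = (-593 + 13) - 1092 = -580 - 1092 = -1672)
K + M(d*6 - 5) = -1672 + 3 = -1669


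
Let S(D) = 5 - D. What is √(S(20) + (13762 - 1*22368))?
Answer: I*√8621 ≈ 92.849*I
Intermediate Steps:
√(S(20) + (13762 - 1*22368)) = √((5 - 1*20) + (13762 - 1*22368)) = √((5 - 20) + (13762 - 22368)) = √(-15 - 8606) = √(-8621) = I*√8621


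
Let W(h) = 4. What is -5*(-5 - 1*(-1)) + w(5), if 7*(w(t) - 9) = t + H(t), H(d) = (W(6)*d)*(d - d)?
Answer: 208/7 ≈ 29.714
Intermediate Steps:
H(d) = 0 (H(d) = (4*d)*(d - d) = (4*d)*0 = 0)
w(t) = 9 + t/7 (w(t) = 9 + (t + 0)/7 = 9 + t/7)
-5*(-5 - 1*(-1)) + w(5) = -5*(-5 - 1*(-1)) + (9 + (⅐)*5) = -5*(-5 + 1) + (9 + 5/7) = -5*(-4) + 68/7 = 20 + 68/7 = 208/7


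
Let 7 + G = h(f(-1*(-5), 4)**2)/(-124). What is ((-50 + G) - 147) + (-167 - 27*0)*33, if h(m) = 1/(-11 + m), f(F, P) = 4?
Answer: -3543301/620 ≈ -5715.0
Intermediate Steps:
G = -4341/620 (G = -7 + 1/(-11 + 4**2*(-124)) = -7 - 1/124/(-11 + 16) = -7 - 1/124/5 = -7 + (1/5)*(-1/124) = -7 - 1/620 = -4341/620 ≈ -7.0016)
((-50 + G) - 147) + (-167 - 27*0)*33 = ((-50 - 4341/620) - 147) + (-167 - 27*0)*33 = (-35341/620 - 147) + (-167 - 1*0)*33 = -126481/620 + (-167 + 0)*33 = -126481/620 - 167*33 = -126481/620 - 5511 = -3543301/620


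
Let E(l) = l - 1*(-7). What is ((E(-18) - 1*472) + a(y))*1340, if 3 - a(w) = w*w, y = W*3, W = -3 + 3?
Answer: -643200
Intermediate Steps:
W = 0
E(l) = 7 + l (E(l) = l + 7 = 7 + l)
y = 0 (y = 0*3 = 0)
a(w) = 3 - w² (a(w) = 3 - w*w = 3 - w²)
((E(-18) - 1*472) + a(y))*1340 = (((7 - 18) - 1*472) + (3 - 1*0²))*1340 = ((-11 - 472) + (3 - 1*0))*1340 = (-483 + (3 + 0))*1340 = (-483 + 3)*1340 = -480*1340 = -643200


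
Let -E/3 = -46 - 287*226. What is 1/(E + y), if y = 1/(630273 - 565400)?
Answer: 64873/12632330053 ≈ 5.1355e-6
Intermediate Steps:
E = 194724 (E = -3*(-46 - 287*226) = -3*(-46 - 64862) = -3*(-64908) = 194724)
y = 1/64873 ≈ 1.5415e-5
1/(E + y) = 1/(194724 + 1/64873) = 1/(12632330053/64873) = 64873/12632330053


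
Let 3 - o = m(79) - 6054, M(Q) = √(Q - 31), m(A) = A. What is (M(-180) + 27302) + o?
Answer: 33280 + I*√211 ≈ 33280.0 + 14.526*I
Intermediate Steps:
M(Q) = √(-31 + Q)
o = 5978 (o = 3 - (79 - 6054) = 3 - 1*(-5975) = 3 + 5975 = 5978)
(M(-180) + 27302) + o = (√(-31 - 180) + 27302) + 5978 = (√(-211) + 27302) + 5978 = (I*√211 + 27302) + 5978 = (27302 + I*√211) + 5978 = 33280 + I*√211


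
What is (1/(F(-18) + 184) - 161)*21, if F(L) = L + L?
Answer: -500367/148 ≈ -3380.9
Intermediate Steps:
F(L) = 2*L
(1/(F(-18) + 184) - 161)*21 = (1/(2*(-18) + 184) - 161)*21 = (1/(-36 + 184) - 161)*21 = (1/148 - 161)*21 = -23827/148*21 = -500367/148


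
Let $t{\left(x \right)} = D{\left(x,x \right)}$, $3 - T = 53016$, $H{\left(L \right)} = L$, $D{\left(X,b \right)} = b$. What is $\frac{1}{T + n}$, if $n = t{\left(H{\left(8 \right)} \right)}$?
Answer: $- \frac{1}{53005} \approx -1.8866 \cdot 10^{-5}$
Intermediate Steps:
$T = -53013$ ($T = 3 - 53016 = -53013$)
$t{\left(x \right)} = x$
$n = 8$
$\frac{1}{T + n} = \frac{1}{-53013 + 8} = \frac{1}{-53005} = - \frac{1}{53005}$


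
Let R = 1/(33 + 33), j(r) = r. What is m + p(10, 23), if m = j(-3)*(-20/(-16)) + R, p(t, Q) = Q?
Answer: 2543/132 ≈ 19.265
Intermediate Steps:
R = 1/66 ≈ 0.015152
m = -493/132 (m = -(-60)/(-16) + 1/66 = -(-60)*(-1)/16 + 1/66 = -3*5/4 + 1/66 = -15/4 + 1/66 = -493/132 ≈ -3.7348)
m + p(10, 23) = -493/132 + 23 = 2543/132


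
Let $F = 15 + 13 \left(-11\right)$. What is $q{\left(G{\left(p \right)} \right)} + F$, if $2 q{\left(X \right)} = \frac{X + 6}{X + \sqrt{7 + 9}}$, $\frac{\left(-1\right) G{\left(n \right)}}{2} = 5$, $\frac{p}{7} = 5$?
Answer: $- \frac{383}{3} \approx -127.67$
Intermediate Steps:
$p = 35$ ($p = 7 \cdot 5 = 35$)
$G{\left(n \right)} = -10$ ($G{\left(n \right)} = \left(-2\right) 5 = -10$)
$q{\left(X \right)} = \frac{6 + X}{2 \left(4 + X\right)}$ ($q{\left(X \right)} = \frac{\left(X + 6\right) \frac{1}{X + \sqrt{7 + 9}}}{2} = \frac{\left(6 + X\right) \frac{1}{X + \sqrt{16}}}{2} = \frac{\left(6 + X\right) \frac{1}{X + 4}}{2} = \frac{\left(6 + X\right) \frac{1}{4 + X}}{2} = \frac{\frac{1}{4 + X} \left(6 + X\right)}{2} = \frac{6 + X}{2 \left(4 + X\right)}$)
$F = -128$ ($F = 15 - 143 = -128$)
$q{\left(G{\left(p \right)} \right)} + F = \frac{6 - 10}{2 \left(4 - 10\right)} - 128 = \frac{1}{2} \frac{1}{-6} \left(-4\right) - 128 = \frac{1}{2} \left(- \frac{1}{6}\right) \left(-4\right) - 128 = \frac{1}{3} - 128 = - \frac{383}{3}$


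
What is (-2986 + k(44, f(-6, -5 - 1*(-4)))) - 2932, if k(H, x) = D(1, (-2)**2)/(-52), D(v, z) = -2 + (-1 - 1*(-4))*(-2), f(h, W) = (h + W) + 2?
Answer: -76932/13 ≈ -5917.8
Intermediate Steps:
f(h, W) = 2 + W + h (f(h, W) = (W + h) + 2 = 2 + W + h)
D(v, z) = -8 (D(v, z) = -2 + (-1 + 4)*(-2) = -2 + 3*(-2) = -2 - 6 = -8)
k(H, x) = 2/13 (k(H, x) = -8/(-52) = -8*(-1/52) = 2/13)
(-2986 + k(44, f(-6, -5 - 1*(-4)))) - 2932 = (-2986 + 2/13) - 2932 = -38816/13 - 2932 = -76932/13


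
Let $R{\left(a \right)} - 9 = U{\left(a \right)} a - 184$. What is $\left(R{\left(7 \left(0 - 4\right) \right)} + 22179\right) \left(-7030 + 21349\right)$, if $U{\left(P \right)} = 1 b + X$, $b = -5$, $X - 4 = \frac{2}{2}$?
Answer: $315075276$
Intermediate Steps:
$X = 5$ ($X = 4 + \frac{2}{2} = 4 + 2 \cdot \frac{1}{2} = 4 + 1 = 5$)
$U{\left(P \right)} = 0$ ($U{\left(P \right)} = 1 \left(-5\right) + 5 = -5 + 5 = 0$)
$R{\left(a \right)} = -175$ ($R{\left(a \right)} = 9 - \left(184 + 0 a\right) = 9 + \left(0 - 184\right) = 9 - 184 = -175$)
$\left(R{\left(7 \left(0 - 4\right) \right)} + 22179\right) \left(-7030 + 21349\right) = \left(-175 + 22179\right) \left(-7030 + 21349\right) = 22004 \cdot 14319 = 315075276$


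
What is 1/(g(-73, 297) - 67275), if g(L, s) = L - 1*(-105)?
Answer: -1/67243 ≈ -1.4871e-5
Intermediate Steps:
g(L, s) = 105 + L (g(L, s) = L + 105 = 105 + L)
1/(g(-73, 297) - 67275) = 1/((105 - 73) - 67275) = 1/(32 - 67275) = 1/(-67243) = -1/67243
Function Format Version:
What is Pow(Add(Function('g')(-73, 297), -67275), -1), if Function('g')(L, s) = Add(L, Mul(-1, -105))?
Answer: Rational(-1, 67243) ≈ -1.4871e-5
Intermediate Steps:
Function('g')(L, s) = Add(105, L) (Function('g')(L, s) = Add(L, 105) = Add(105, L))
Pow(Add(Function('g')(-73, 297), -67275), -1) = Pow(Add(Add(105, -73), -67275), -1) = Pow(Add(32, -67275), -1) = Pow(-67243, -1) = Rational(-1, 67243)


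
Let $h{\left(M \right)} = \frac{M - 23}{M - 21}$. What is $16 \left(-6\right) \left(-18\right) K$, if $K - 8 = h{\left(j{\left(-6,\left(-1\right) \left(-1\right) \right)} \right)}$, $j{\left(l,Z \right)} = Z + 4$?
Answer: $15768$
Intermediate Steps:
$j{\left(l,Z \right)} = 4 + Z$
$h{\left(M \right)} = \frac{-23 + M}{-21 + M}$
$K = \frac{73}{8}$ ($K = 8 + \frac{-23 + \left(4 - -1\right)}{-21 + \left(4 - -1\right)} = 8 + \frac{-23 + \left(4 + 1\right)}{-21 + \left(4 + 1\right)} = 8 + \frac{-23 + 5}{-21 + 5} = 8 + \frac{1}{-16} \left(-18\right) = 8 - - \frac{9}{8} = 8 + \frac{9}{8} = \frac{73}{8} \approx 9.125$)
$16 \left(-6\right) \left(-18\right) K = 16 \left(-6\right) \left(-18\right) \frac{73}{8} = \left(-96\right) \left(-18\right) \frac{73}{8} = 1728 \cdot \frac{73}{8} = 15768$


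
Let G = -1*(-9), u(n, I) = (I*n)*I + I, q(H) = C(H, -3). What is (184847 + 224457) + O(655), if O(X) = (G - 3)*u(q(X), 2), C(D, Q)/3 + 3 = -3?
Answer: 408884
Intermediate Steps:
C(D, Q) = -18 (C(D, Q) = -9 + 3*(-3) = -9 - 9 = -18)
q(H) = -18
u(n, I) = I + n*I**2 (u(n, I) = n*I**2 + I = I + n*I**2)
G = 9
O(X) = -420 (O(X) = (9 - 3)*(2*(1 + 2*(-18))) = 6*(2*(1 - 36)) = 6*(2*(-35)) = 6*(-70) = -420)
(184847 + 224457) + O(655) = (184847 + 224457) - 420 = 409304 - 420 = 408884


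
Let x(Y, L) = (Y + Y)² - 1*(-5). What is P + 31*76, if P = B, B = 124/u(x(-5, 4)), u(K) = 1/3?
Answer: 2728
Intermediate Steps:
x(Y, L) = 5 + 4*Y² (x(Y, L) = (2*Y)² + 5 = 4*Y² + 5 = 5 + 4*Y²)
u(K) = ⅓
B = 372 (B = 124/(⅓) = 124*3 = 372)
P = 372
P + 31*76 = 372 + 31*76 = 372 + 2356 = 2728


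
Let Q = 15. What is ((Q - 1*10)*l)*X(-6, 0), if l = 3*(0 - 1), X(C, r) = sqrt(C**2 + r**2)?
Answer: -90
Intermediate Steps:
l = -3 (l = 3*(-1) = -3)
((Q - 1*10)*l)*X(-6, 0) = ((15 - 1*10)*(-3))*sqrt((-6)**2 + 0**2) = ((15 - 10)*(-3))*sqrt(36 + 0) = (5*(-3))*sqrt(36) = -15*6 = -90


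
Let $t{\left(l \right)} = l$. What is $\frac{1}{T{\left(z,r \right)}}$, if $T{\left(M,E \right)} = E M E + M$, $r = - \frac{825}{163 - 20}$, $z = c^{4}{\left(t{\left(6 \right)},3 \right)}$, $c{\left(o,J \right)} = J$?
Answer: $\frac{169}{469314} \approx 0.0003601$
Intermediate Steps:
$z = 81$ ($z = 3^{4} = 81$)
$r = - \frac{75}{13}$ ($r = - \frac{825}{143} = \left(-825\right) \frac{1}{143} = - \frac{75}{13} \approx -5.7692$)
$T{\left(M,E \right)} = M + M E^{2}$ ($T{\left(M,E \right)} = M E^{2} + M = M + M E^{2}$)
$\frac{1}{T{\left(z,r \right)}} = \frac{1}{81 \left(1 + \left(- \frac{75}{13}\right)^{2}\right)} = \frac{1}{81 \left(1 + \frac{5625}{169}\right)} = \frac{1}{81 \cdot \frac{5794}{169}} = \frac{1}{\frac{469314}{169}} = \frac{169}{469314}$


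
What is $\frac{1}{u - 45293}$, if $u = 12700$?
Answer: $- \frac{1}{32593} \approx -3.0681 \cdot 10^{-5}$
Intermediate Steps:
$\frac{1}{u - 45293} = \frac{1}{12700 - 45293} = \frac{1}{-32593} = - \frac{1}{32593}$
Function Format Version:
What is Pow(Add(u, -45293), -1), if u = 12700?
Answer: Rational(-1, 32593) ≈ -3.0681e-5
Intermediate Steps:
Pow(Add(u, -45293), -1) = Pow(Add(12700, -45293), -1) = Pow(-32593, -1) = Rational(-1, 32593)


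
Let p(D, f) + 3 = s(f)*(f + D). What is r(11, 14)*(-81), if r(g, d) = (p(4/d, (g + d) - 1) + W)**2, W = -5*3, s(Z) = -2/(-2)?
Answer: -156816/49 ≈ -3200.3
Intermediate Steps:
s(Z) = 1 (s(Z) = -2*(-1/2) = 1)
W = -15
p(D, f) = -3 + D + f (p(D, f) = -3 + 1*(f + D) = -3 + 1*(D + f) = -3 + (D + f) = -3 + D + f)
r(g, d) = (-19 + d + g + 4/d)**2 (r(g, d) = ((-3 + 4/d + ((g + d) - 1)) - 15)**2 = ((-3 + 4/d + ((d + g) - 1)) - 15)**2 = ((-3 + 4/d + (-1 + d + g)) - 15)**2 = ((-4 + d + g + 4/d) - 15)**2 = (-19 + d + g + 4/d)**2)
r(11, 14)*(-81) = ((4 + 14*(-19 + 14 + 11))**2/14**2)*(-81) = ((4 + 14*6)**2/196)*(-81) = ((4 + 84)**2/196)*(-81) = ((1/196)*88**2)*(-81) = ((1/196)*7744)*(-81) = (1936/49)*(-81) = -156816/49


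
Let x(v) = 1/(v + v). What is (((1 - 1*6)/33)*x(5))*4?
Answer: -2/33 ≈ -0.060606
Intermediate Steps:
x(v) = 1/(2*v)
(((1 - 1*6)/33)*x(5))*4 = (((1 - 1*6)/33)*((½)/5))*4 = (((1 - 6)*(1/33))*((½)*(⅕)))*4 = (-5*1/33*(⅒))*4 = -5/33*⅒*4 = -1/66*4 = -2/33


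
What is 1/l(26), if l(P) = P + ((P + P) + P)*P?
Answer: 1/2054 ≈ 0.00048685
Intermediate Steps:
l(P) = P + 3*P² (l(P) = P + (2*P + P)*P = P + (3*P)*P = P + 3*P²)
1/l(26) = 1/(26*(1 + 3*26)) = 1/(26*(1 + 78)) = 1/(26*79) = 1/2054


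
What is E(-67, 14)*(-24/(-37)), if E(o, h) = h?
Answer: 336/37 ≈ 9.0811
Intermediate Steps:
E(-67, 14)*(-24/(-37)) = 14*(-24/(-37)) = 14*(-24*(-1/37)) = 14*(24/37) = 336/37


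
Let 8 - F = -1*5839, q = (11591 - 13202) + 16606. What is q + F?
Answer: 20842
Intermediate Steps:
q = 14995 (q = -1611 + 16606 = 14995)
F = 5847 (F = 8 - (-1)*5839 = 8 - 1*(-5839) = 8 + 5839 = 5847)
q + F = 14995 + 5847 = 20842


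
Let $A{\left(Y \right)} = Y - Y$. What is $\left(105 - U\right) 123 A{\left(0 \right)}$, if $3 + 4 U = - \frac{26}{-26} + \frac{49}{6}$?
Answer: $0$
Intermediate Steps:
$A{\left(Y \right)} = 0$
$U = \frac{37}{24}$ ($U = - \frac{3}{4} + \frac{- \frac{26}{-26} + \frac{49}{6}}{4} = - \frac{3}{4} + \frac{\left(-26\right) \left(- \frac{1}{26}\right) + 49 \cdot \frac{1}{6}}{4} = - \frac{3}{4} + \frac{1 + \frac{49}{6}}{4} = - \frac{3}{4} + \frac{1}{4} \cdot \frac{55}{6} = - \frac{3}{4} + \frac{55}{24} = \frac{37}{24} \approx 1.5417$)
$\left(105 - U\right) 123 A{\left(0 \right)} = \left(105 - \frac{37}{24}\right) 123 \cdot 0 = \frac{2483}{24} \cdot 123 \cdot 0 = \frac{101803}{8} \cdot 0 = 0$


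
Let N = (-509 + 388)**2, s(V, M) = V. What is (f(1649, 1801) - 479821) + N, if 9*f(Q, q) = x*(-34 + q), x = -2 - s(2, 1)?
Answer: -1397896/3 ≈ -4.6597e+5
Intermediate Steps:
N = 14641 (N = (-121)**2 = 14641)
x = -4 (x = -2 - 1*2 = -2 - 2 = -4)
f(Q, q) = 136/9 - 4*q/9 (f(Q, q) = (-4*(-34 + q))/9 = (136 - 4*q)/9 = 136/9 - 4*q/9)
(f(1649, 1801) - 479821) + N = ((136/9 - 4/9*1801) - 479821) + 14641 = ((136/9 - 7204/9) - 479821) + 14641 = (-2356/3 - 479821) + 14641 = -1441819/3 + 14641 = -1397896/3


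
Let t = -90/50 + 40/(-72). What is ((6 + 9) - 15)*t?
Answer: 0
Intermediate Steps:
t = -106/45 (t = -90*1/50 + 40*(-1/72) = -9/5 - 5/9 = -106/45 ≈ -2.3556)
((6 + 9) - 15)*t = ((6 + 9) - 15)*(-106/45) = (15 - 15)*(-106/45) = 0*(-106/45) = 0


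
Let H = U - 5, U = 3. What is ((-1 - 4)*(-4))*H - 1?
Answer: -41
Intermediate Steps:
H = -2 (H = 3 - 5 = -2)
((-1 - 4)*(-4))*H - 1 = ((-1 - 4)*(-4))*(-2) - 1 = -5*(-4)*(-2) - 1 = 20*(-2) - 1 = -40 - 1 = -41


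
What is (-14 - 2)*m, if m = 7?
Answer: -112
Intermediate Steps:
(-14 - 2)*m = (-14 - 2)*7 = -16*7 = -112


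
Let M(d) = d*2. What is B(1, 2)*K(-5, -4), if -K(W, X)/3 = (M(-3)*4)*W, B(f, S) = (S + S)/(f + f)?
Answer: -720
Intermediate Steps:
M(d) = 2*d
B(f, S) = S/f (B(f, S) = (2*S)/((2*f)) = (2*S)*(1/(2*f)) = S/f)
K(W, X) = 72*W (K(W, X) = -3*(2*(-3))*4*W = -3*(-6*4)*W = -(-72)*W = 72*W)
B(1, 2)*K(-5, -4) = (2/1)*(72*(-5)) = (2*1)*(-360) = 2*(-360) = -720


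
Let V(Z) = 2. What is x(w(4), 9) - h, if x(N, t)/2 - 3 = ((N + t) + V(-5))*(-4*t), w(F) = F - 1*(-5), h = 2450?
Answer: -3884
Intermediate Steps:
w(F) = 5 + F (w(F) = F + 5 = 5 + F)
x(N, t) = 6 - 8*t*(2 + N + t) (x(N, t) = 6 + 2*(((N + t) + 2)*(-4*t)) = 6 + 2*((2 + N + t)*(-4*t)) = 6 + 2*(-4*t*(2 + N + t)) = 6 - 8*t*(2 + N + t))
x(w(4), 9) - h = (6 - 16*9 - 8*9² - 8*(5 + 4)*9) - 1*2450 = (6 - 144 - 8*81 - 8*9*9) - 2450 = (6 - 144 - 648 - 648) - 2450 = -1434 - 2450 = -3884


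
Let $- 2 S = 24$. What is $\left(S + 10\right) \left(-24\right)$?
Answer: $48$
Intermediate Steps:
$S = -12$ ($S = \left(- \frac{1}{2}\right) 24 = -12$)
$\left(S + 10\right) \left(-24\right) = \left(-12 + 10\right) \left(-24\right) = \left(-2\right) \left(-24\right) = 48$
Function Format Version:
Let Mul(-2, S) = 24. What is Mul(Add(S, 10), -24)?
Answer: 48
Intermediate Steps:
S = -12 (S = Mul(Rational(-1, 2), 24) = -12)
Mul(Add(S, 10), -24) = Mul(Add(-12, 10), -24) = Mul(-2, -24) = 48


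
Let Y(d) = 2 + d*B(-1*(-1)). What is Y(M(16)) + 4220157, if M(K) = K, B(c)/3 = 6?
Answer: 4220447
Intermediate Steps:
B(c) = 18 (B(c) = 3*6 = 18)
Y(d) = 2 + 18*d (Y(d) = 2 + d*18 = 2 + 18*d)
Y(M(16)) + 4220157 = (2 + 18*16) + 4220157 = (2 + 288) + 4220157 = 290 + 4220157 = 4220447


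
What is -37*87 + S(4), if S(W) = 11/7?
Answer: -22522/7 ≈ -3217.4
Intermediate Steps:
S(W) = 11/7 (S(W) = 11*(1/7) = 11/7)
-37*87 + S(4) = -37*87 + 11/7 = -3219 + 11/7 = -22522/7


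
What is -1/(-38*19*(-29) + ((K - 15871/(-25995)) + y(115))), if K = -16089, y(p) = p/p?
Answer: -25995/126091621 ≈ -0.00020616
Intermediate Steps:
y(p) = 1
-1/(-38*19*(-29) + ((K - 15871/(-25995)) + y(115))) = -1/(-38*19*(-29) + ((-16089 - 15871/(-25995)) + 1)) = -1/(-722*(-29) + ((-16089 - 15871*(-1/25995)) + 1)) = -1/(20938 + ((-16089 + 15871/25995) + 1)) = -1/(20938 + (-418217684/25995 + 1)) = -1/(20938 - 418191689/25995) = -1/126091621/25995 = -1*25995/126091621 = -25995/126091621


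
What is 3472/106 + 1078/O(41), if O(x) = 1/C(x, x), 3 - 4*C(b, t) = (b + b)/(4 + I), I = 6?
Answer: -362691/265 ≈ -1368.6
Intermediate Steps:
C(b, t) = ¾ - b/20 (C(b, t) = ¾ - (b + b)/(4*(4 + 6)) = ¾ - 2*b/(4*10) = ¾ - b/20)
O(x) = 1/(¾ - x/20)
3472/106 + 1078/O(41) = 3472/106 + 1078/((-20/(-15 + 41))) = 3472*(1/106) + 1078/((-20/26)) = 1736/53 + 1078/((-20*1/26)) = 1736/53 + 1078/(-10/13) = 1736/53 + 1078*(-13/10) = 1736/53 - 7007/5 = -362691/265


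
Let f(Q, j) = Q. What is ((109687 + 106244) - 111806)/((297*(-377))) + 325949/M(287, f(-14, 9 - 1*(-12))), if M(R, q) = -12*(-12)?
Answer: 4053465509/1791504 ≈ 2262.6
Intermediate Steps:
M(R, q) = 144
((109687 + 106244) - 111806)/((297*(-377))) + 325949/M(287, f(-14, 9 - 1*(-12))) = ((109687 + 106244) - 111806)/((297*(-377))) + 325949/144 = (215931 - 111806)/(-111969) + 325949*(1/144) = 104125*(-1/111969) + 325949/144 = -104125/111969 + 325949/144 = 4053465509/1791504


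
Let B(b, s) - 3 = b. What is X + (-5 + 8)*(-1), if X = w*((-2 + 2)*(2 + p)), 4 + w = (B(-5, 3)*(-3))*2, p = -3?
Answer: -3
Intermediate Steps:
B(b, s) = 3 + b
w = 8 (w = -4 + ((3 - 5)*(-3))*2 = -4 - 2*(-3)*2 = -4 + 6*2 = -4 + 12 = 8)
X = 0 (X = 8*((-2 + 2)*(2 - 3)) = 8*(0*(-1)) = 8*0 = 0)
X + (-5 + 8)*(-1) = 0 + (-5 + 8)*(-1) = 0 + 3*(-1) = 0 - 3 = -3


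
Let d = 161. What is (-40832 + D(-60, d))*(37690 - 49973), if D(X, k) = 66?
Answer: 500728778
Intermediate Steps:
(-40832 + D(-60, d))*(37690 - 49973) = (-40832 + 66)*(37690 - 49973) = -40766*(-12283) = 500728778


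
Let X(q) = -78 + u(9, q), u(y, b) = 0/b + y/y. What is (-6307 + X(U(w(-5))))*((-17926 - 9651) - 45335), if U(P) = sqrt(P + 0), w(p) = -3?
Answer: 465470208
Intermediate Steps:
u(y, b) = 1 (u(y, b) = 0 + 1 = 1)
U(P) = sqrt(P)
X(q) = -77 (X(q) = -78 + 1 = -77)
(-6307 + X(U(w(-5))))*((-17926 - 9651) - 45335) = (-6307 - 77)*((-17926 - 9651) - 45335) = -6384*(-27577 - 45335) = -6384*(-72912) = 465470208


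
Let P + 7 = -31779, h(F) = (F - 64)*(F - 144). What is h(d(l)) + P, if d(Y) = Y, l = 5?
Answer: -23585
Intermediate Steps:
h(F) = (-144 + F)*(-64 + F) (h(F) = (-64 + F)*(-144 + F) = (-144 + F)*(-64 + F))
P = -31786 (P = -7 - 31779 = -31786)
h(d(l)) + P = (9216 + 5² - 208*5) - 31786 = (9216 + 25 - 1040) - 31786 = 8201 - 31786 = -23585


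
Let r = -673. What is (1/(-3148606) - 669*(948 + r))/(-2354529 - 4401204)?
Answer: 579264788851/21271141458198 ≈ 0.027232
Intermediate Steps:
(1/(-3148606) - 669*(948 + r))/(-2354529 - 4401204) = (1/(-3148606) - 669*(948 - 673))/(-2354529 - 4401204) = (-1/3148606 - 669*275)/(-6755733) = (-1/3148606 - 183975)*(-1/6755733) = -579264788851/3148606*(-1/6755733) = 579264788851/21271141458198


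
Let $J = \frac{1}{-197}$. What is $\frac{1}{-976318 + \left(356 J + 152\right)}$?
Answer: $- \frac{197}{192305058} \approx -1.0244 \cdot 10^{-6}$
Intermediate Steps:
$J = - \frac{1}{197} \approx -0.0050761$
$\frac{1}{-976318 + \left(356 J + 152\right)} = \frac{1}{-976318 + \left(356 \left(- \frac{1}{197}\right) + 152\right)} = \frac{1}{-976318 + \left(- \frac{356}{197} + 152\right)} = \frac{1}{-976318 + \frac{29588}{197}} = \frac{1}{- \frac{192305058}{197}} = - \frac{197}{192305058}$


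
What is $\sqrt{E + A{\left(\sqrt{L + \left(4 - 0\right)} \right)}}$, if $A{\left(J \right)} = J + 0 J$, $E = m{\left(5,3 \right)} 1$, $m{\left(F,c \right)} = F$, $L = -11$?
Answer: $\sqrt{5 + i \sqrt{7}} \approx 2.3083 + 0.57309 i$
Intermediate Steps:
$E = 5$ ($E = 5 \cdot 1 = 5$)
$A{\left(J \right)} = J$ ($A{\left(J \right)} = J + 0 = J$)
$\sqrt{E + A{\left(\sqrt{L + \left(4 - 0\right)} \right)}} = \sqrt{5 + \sqrt{-11 + \left(4 - 0\right)}} = \sqrt{5 + \sqrt{-11 + \left(4 + 0\right)}} = \sqrt{5 + \sqrt{-11 + 4}} = \sqrt{5 + \sqrt{-7}} = \sqrt{5 + i \sqrt{7}}$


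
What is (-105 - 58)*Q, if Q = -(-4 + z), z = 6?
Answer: 326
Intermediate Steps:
Q = -2 (Q = -(-4 + 6) = -1*2 = -2)
(-105 - 58)*Q = (-105 - 58)*(-2) = -163*(-2) = 326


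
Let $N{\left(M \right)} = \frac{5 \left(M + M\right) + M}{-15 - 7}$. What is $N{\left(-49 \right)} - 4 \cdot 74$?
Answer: $- \frac{543}{2} \approx -271.5$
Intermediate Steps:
$N{\left(M \right)} = - \frac{M}{2}$ ($N{\left(M \right)} = \frac{5 \cdot 2 M + M}{-22} = \left(10 M + M\right) \left(- \frac{1}{22}\right) = 11 M \left(- \frac{1}{22}\right) = - \frac{M}{2}$)
$N{\left(-49 \right)} - 4 \cdot 74 = \left(- \frac{1}{2}\right) \left(-49\right) - 4 \cdot 74 = \frac{49}{2} - 296 = - \frac{543}{2}$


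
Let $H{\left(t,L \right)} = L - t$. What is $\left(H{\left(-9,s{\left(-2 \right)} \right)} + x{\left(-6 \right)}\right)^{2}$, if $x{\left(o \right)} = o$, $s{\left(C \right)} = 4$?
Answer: $49$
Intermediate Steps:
$\left(H{\left(-9,s{\left(-2 \right)} \right)} + x{\left(-6 \right)}\right)^{2} = \left(\left(4 - -9\right) - 6\right)^{2} = \left(\left(4 + 9\right) - 6\right)^{2} = \left(13 - 6\right)^{2} = 7^{2} = 49$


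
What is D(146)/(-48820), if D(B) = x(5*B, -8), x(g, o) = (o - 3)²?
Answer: -121/48820 ≈ -0.0024785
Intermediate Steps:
x(g, o) = (-3 + o)²
D(B) = 121 (D(B) = (-3 - 8)² = (-11)² = 121)
D(146)/(-48820) = 121/(-48820) = 121*(-1/48820) = -121/48820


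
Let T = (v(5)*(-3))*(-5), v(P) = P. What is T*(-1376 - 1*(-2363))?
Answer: 74025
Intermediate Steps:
T = 75 (T = (5*(-3))*(-5) = -15*(-5) = 75)
T*(-1376 - 1*(-2363)) = 75*(-1376 - 1*(-2363)) = 75*(-1376 + 2363) = 75*987 = 74025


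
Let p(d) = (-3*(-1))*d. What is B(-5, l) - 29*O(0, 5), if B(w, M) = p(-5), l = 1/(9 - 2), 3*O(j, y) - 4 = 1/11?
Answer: -600/11 ≈ -54.545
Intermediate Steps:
O(j, y) = 15/11 (O(j, y) = 4/3 + (1/3)/11 = 4/3 + (1/3)*(1/11) = 4/3 + 1/33 = 15/11)
p(d) = 3*d
l = 1/7 ≈ 0.14286
B(w, M) = -15 (B(w, M) = 3*(-5) = -15)
B(-5, l) - 29*O(0, 5) = -15 - 29*15/11 = -15 - 435/11 = -600/11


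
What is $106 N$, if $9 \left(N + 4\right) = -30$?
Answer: $- \frac{2332}{3} \approx -777.33$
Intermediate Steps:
$N = - \frac{22}{3}$ ($N = -4 + \frac{1}{9} \left(-30\right) = -4 - \frac{10}{3} = - \frac{22}{3} \approx -7.3333$)
$106 N = 106 \left(- \frac{22}{3}\right) = - \frac{2332}{3}$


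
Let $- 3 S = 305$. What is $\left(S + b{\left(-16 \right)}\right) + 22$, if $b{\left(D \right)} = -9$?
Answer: $- \frac{266}{3} \approx -88.667$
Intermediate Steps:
$S = - \frac{305}{3}$ ($S = \left(- \frac{1}{3}\right) 305 = - \frac{305}{3} \approx -101.67$)
$\left(S + b{\left(-16 \right)}\right) + 22 = \left(- \frac{305}{3} - 9\right) + 22 = - \frac{332}{3} + 22 = - \frac{266}{3}$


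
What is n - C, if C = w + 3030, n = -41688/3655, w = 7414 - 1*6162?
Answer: -15692398/3655 ≈ -4293.4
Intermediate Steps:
w = 1252 (w = 7414 - 6162 = 1252)
n = -41688/3655 (n = -41688*1/3655 = -41688/3655 ≈ -11.406)
C = 4282 (C = 1252 + 3030 = 4282)
n - C = -41688/3655 - 1*4282 = -41688/3655 - 4282 = -15692398/3655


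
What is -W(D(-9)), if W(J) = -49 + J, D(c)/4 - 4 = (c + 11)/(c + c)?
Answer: 301/9 ≈ 33.444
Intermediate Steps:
D(c) = 16 + 2*(11 + c)/c (D(c) = 16 + 4*((c + 11)/(c + c)) = 16 + 4*((11 + c)/((2*c))) = 16 + 4*((11 + c)*(1/(2*c))) = 16 + 4*((11 + c)/(2*c)) = 16 + 2*(11 + c)/c)
-W(D(-9)) = -(-49 + (18 + 22/(-9))) = -(-49 + (18 + 22*(-⅑))) = -(-49 + (18 - 22/9)) = -(-49 + 140/9) = -1*(-301/9) = 301/9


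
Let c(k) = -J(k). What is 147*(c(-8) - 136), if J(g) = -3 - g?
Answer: -20727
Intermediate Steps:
c(k) = 3 + k (c(k) = -(-3 - k) = 3 + k)
147*(c(-8) - 136) = 147*((3 - 8) - 136) = 147*(-5 - 136) = 147*(-141) = -20727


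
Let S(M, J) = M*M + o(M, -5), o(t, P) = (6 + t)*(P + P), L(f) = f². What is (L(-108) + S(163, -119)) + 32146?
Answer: 68689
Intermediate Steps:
o(t, P) = 2*P*(6 + t) (o(t, P) = (6 + t)*(2*P) = 2*P*(6 + t))
S(M, J) = -60 + M² - 10*M (S(M, J) = M*M + 2*(-5)*(6 + M) = M² + (-60 - 10*M) = -60 + M² - 10*M)
(L(-108) + S(163, -119)) + 32146 = ((-108)² + (-60 + 163² - 10*163)) + 32146 = (11664 + (-60 + 26569 - 1630)) + 32146 = (11664 + 24879) + 32146 = 36543 + 32146 = 68689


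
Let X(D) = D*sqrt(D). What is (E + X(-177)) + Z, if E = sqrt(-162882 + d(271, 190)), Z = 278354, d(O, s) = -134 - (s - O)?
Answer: 278354 + I*sqrt(162935) - 177*I*sqrt(177) ≈ 2.7835e+5 - 1951.2*I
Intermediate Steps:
X(D) = D**(3/2)
d(O, s) = -134 + O - s (d(O, s) = -134 + (O - s) = -134 + O - s)
E = I*sqrt(162935) (E = sqrt(-162882 + (-134 + 271 - 1*190)) = sqrt(-162882 + (-134 + 271 - 190)) = sqrt(-162882 - 53) = sqrt(-162935) = I*sqrt(162935) ≈ 403.65*I)
(E + X(-177)) + Z = (I*sqrt(162935) + (-177)**(3/2)) + 278354 = (I*sqrt(162935) - 177*I*sqrt(177)) + 278354 = 278354 + I*sqrt(162935) - 177*I*sqrt(177)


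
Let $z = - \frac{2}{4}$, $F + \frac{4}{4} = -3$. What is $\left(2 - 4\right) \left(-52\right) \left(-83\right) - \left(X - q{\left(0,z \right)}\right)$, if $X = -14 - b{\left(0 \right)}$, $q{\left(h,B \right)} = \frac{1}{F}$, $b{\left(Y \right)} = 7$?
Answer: $- \frac{34445}{4} \approx -8611.3$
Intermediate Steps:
$F = -4$ ($F = -1 - 3 = -4$)
$z = - \frac{1}{2}$ ($z = \left(-2\right) \frac{1}{4} = - \frac{1}{2} \approx -0.5$)
$q{\left(h,B \right)} = - \frac{1}{4}$ ($q{\left(h,B \right)} = \frac{1}{-4} = - \frac{1}{4}$)
$X = -21$ ($X = -14 - 7 = -21$)
$\left(2 - 4\right) \left(-52\right) \left(-83\right) - \left(X - q{\left(0,z \right)}\right) = \left(2 - 4\right) \left(-52\right) \left(-83\right) - - \frac{83}{4} = \left(-2\right) \left(-52\right) \left(-83\right) + \left(- \frac{1}{4} + 21\right) = 104 \left(-83\right) + \frac{83}{4} = -8632 + \frac{83}{4} = - \frac{34445}{4}$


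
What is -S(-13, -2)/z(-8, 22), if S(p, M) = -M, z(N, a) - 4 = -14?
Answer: ⅕ ≈ 0.20000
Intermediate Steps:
z(N, a) = -10 (z(N, a) = 4 - 14 = -10)
-S(-13, -2)/z(-8, 22) = -(-1*(-2))/(-10) = -2*(-1)/10 = -1*(-⅕) = ⅕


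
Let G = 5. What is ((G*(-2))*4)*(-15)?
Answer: 600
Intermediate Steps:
((G*(-2))*4)*(-15) = ((5*(-2))*4)*(-15) = -10*4*(-15) = -40*(-15) = 600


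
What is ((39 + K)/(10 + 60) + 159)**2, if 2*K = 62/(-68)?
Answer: 576781010521/22657600 ≈ 25456.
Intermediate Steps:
K = -31/68 (K = (62/(-68))/2 = (62*(-1/68))/2 = (1/2)*(-31/34) = -31/68 ≈ -0.45588)
((39 + K)/(10 + 60) + 159)**2 = ((39 - 31/68)/(10 + 60) + 159)**2 = ((2621/68)/70 + 159)**2 = ((2621/68)*(1/70) + 159)**2 = (2621/4760 + 159)**2 = (759461/4760)**2 = 576781010521/22657600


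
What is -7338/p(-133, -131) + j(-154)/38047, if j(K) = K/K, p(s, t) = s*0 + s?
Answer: 279189019/5060251 ≈ 55.173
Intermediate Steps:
p(s, t) = s (p(s, t) = 0 + s = s)
j(K) = 1
-7338/p(-133, -131) + j(-154)/38047 = -7338/(-133) + 1/38047 = -7338*(-1/133) + 1*(1/38047) = 7338/133 + 1/38047 = 279189019/5060251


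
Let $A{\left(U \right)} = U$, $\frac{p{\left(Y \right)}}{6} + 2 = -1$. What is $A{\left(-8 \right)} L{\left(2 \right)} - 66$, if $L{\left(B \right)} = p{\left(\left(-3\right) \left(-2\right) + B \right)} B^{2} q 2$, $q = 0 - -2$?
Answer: $2238$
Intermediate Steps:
$p{\left(Y \right)} = -18$ ($p{\left(Y \right)} = -12 + 6 \left(-1\right) = -12 - 6 = -18$)
$q = 2$ ($q = 0 + 2 = 2$)
$L{\left(B \right)} = - 72 B^{2}$ ($L{\left(B \right)} = - 18 B^{2} \cdot 2 \cdot 2 = - 36 B^{2} \cdot 2 = - 72 B^{2}$)
$A{\left(-8 \right)} L{\left(2 \right)} - 66 = - 8 \left(- 72 \cdot 2^{2}\right) - 66 = - 8 \left(\left(-72\right) 4\right) - 66 = \left(-8\right) \left(-288\right) - 66 = 2304 - 66 = 2238$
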